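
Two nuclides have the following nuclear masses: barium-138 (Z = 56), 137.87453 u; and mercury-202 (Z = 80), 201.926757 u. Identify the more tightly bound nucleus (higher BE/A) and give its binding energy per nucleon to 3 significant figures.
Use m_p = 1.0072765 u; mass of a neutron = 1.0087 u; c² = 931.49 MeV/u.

barium-138; 8.41 MeV/nucleon

barium-138: Σm = 56(1.0072765) + 82(1.0087) = 139.1208840 u; Δm = 1.2463540 u; E_B = 1161.0 MeV; E_B/A = 8.413 MeV
mercury-202: Σm = 80(1.0072765) + 122(1.0087) = 203.6435200 u; Δm = 1.7167630 u; E_B = 1599.15 MeV; E_B/A = 7.917 MeV
barium-138 has the higher binding energy per nucleon, so it is the more tightly bound nucleus.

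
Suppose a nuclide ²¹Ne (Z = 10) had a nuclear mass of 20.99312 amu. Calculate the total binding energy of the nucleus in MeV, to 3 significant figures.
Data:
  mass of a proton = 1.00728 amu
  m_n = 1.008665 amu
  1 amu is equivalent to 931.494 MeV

Z = 10, so N = A − Z = 21 − 10 = 11.
Σm = 10·m_p + 11·m_n = 10.07280 + 11.095315 = 21.168115 amu
The mass defect is 21.168115 − 20.99312 = 0.174995 amu.
E_B = 0.174995 × 931.494 = 163.007 MeV

163 MeV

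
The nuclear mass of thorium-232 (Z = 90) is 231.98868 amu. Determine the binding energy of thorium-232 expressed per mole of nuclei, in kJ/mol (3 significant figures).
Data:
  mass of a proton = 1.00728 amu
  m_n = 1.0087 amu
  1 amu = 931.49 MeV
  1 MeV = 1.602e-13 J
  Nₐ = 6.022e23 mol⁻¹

1.71e+11 kJ/mol

With 90 protons and 142 neutrons (A = 232):
Σm = 90·m_p + 142·m_n = 90.65520 + 143.2354 = 233.89060 amu
Δm = 233.89060 − 231.98868 = 1.90192 amu
Binding energy = Δm·c² = 1.90192 × 931.49 MeV/amu = 1771.62 MeV
Per nucleus in joules: 1771.62 MeV × 1.602e-13 J/MeV = 2.8381e-10 J
Per mole: 2.8381e-10 J × 6.022e23 mol⁻¹ = 1.7091e+14 J/mol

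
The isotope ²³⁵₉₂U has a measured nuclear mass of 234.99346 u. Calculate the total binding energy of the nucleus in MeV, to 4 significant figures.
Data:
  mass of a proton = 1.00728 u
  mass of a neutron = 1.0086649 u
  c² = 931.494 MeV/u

Total constituent mass: 92 × 1.00728 + 143 × 1.0086649 = 236.9088407 u
The mass defect is 236.9088407 − 234.99346 = 1.9153807 u.
Converting to energy: 1.9153807 u × 931.494 MeV/u = 1784.17 MeV

1784 MeV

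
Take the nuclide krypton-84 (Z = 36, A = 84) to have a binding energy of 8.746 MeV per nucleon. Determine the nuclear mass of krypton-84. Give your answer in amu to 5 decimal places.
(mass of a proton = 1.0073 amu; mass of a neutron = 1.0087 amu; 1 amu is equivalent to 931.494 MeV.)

83.89171 amu

Total binding energy = 84 × 8.746 = 734.664 MeV
Mass defect = 734.664 MeV / (931.494 MeV/amu) = 0.7886943 amu
Constituent mass = 36(1.0073) + 48(1.0087) = 84.6804 amu
Nuclear mass = 84.6804 − 0.7886943 = 83.8917057 amu ≈ 83.89171 amu (to 5 decimal places)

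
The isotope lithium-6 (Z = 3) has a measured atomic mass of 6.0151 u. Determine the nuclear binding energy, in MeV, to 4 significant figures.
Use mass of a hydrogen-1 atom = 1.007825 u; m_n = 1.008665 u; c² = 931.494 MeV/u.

32.02 MeV

The nucleus contains 3 protons and 6 − 3 = 3 neutrons.
Mass of separated nucleons = 3(1.007825) + 3(1.008665) = 3.023475 + 3.025995 = 6.049470 u
Δm = 6.049470 − 6.0151 = 0.034370 u
Binding energy = Δm·c² = 0.034370 × 931.494 MeV/u = 32.0154 MeV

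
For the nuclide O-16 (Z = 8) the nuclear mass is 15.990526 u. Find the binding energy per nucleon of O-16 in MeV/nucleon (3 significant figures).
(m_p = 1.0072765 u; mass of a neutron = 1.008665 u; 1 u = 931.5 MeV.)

7.98 MeV/nucleon

The nucleus contains 8 protons and 16 − 8 = 8 neutrons.
Σm = 8·m_p + 8·m_n = 8.0582120 + 8.069320 = 16.1275320 u
The mass defect is 16.1275320 − 15.990526 = 0.1370060 u.
Binding energy = Δm·c² = 0.1370060 × 931.5 MeV/u = 127.621 MeV
Dividing by A = 16 gives 7.976 MeV per nucleon.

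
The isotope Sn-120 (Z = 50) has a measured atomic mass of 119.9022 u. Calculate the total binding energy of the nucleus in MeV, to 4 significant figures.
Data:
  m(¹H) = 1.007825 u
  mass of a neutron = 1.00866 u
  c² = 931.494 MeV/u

Σm = 50·m(¹H) + 70·m_n = 50.391250 + 70.60620 = 120.997450 u
The mass defect is 120.997450 − 119.9022 = 1.095250 u.
Converting to energy: 1.095250 u × 931.494 MeV/u = 1020.22 MeV

1020 MeV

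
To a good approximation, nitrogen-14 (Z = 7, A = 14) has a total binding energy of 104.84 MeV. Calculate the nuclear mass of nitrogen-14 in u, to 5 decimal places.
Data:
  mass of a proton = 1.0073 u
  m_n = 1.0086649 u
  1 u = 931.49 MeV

13.99920 u

Mass defect = 104.84 MeV / (931.49 MeV/u) = 0.1125509 u
Constituent mass = 7(1.0073) + 7(1.0086649) = 14.1117543 u
Nuclear mass = 14.1117543 − 0.1125509 = 13.9992034 u ≈ 13.99920 u (to 5 decimal places)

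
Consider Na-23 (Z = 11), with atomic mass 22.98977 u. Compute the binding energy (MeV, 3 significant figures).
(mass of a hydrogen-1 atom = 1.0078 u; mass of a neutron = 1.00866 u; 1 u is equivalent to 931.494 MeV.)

186 MeV

Mass of separated nucleons = 11(1.0078) + 12(1.00866) = 11.0858 + 12.10392 = 23.18972 u
Mass defect Δm = 23.18972 − 22.98977 = 0.19995 u
E_B = 0.19995 × 931.494 = 186.252 MeV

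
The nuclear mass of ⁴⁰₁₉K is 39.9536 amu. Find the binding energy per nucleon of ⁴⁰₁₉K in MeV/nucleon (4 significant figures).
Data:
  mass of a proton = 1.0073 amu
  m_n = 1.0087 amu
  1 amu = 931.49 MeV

8.565 MeV/nucleon

Mass of separated nucleons = 19(1.0073) + 21(1.0087) = 19.1387 + 21.1827 = 40.3214 amu
Δm = 40.3214 − 39.9536 = 0.3678 amu
Converting to energy: 0.3678 amu × 931.49 MeV/amu = 342.602 MeV
BE/A = 342.602 MeV / 40 = 8.565 MeV/nucleon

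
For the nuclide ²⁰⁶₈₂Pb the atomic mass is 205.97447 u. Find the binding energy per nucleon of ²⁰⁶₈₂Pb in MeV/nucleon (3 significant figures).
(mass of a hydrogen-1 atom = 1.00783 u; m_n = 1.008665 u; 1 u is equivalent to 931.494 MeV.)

Σm = 82·m(¹H) + 124·m_n = 82.64206 + 125.074460 = 207.716520 u
Δm = 207.716520 − 205.97447 = 1.742050 u
E_B = 1.742050 × 931.494 = 1622.71 MeV
Dividing by A = 206 gives 7.877 MeV per nucleon.

7.88 MeV/nucleon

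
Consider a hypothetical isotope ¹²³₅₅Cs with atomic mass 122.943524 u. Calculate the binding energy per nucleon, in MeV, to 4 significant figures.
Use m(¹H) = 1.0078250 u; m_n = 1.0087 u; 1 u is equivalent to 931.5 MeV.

Mass of separated nucleons = 55(1.0078250) + 68(1.0087) = 55.4303750 + 68.5916 = 124.0219750 u
The mass defect is 124.0219750 − 122.943524 = 1.0784510 u.
Binding energy = Δm·c² = 1.0784510 × 931.5 MeV/u = 1004.58 MeV
Dividing by A = 123 gives 8.167 MeV per nucleon.

8.167 MeV/nucleon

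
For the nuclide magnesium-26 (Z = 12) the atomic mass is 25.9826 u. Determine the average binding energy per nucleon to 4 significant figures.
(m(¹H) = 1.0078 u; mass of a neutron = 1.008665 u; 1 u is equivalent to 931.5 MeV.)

8.323 MeV/nucleon

The nucleus contains 12 protons and 26 − 12 = 14 neutrons.
Σm = 12·m(¹H) + 14·m_n = 12.0936 + 14.121310 = 26.214910 u
Δm = 26.214910 − 25.9826 = 0.232310 u
Converting to energy: 0.232310 u × 931.5 MeV/u = 216.397 MeV
Dividing by A = 26 gives 8.323 MeV per nucleon.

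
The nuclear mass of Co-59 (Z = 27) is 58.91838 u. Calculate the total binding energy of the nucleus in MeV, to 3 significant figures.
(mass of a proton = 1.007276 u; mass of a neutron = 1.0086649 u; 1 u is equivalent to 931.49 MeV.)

517 MeV

Total constituent mass: 27 × 1.007276 + 32 × 1.0086649 = 59.4737288 u
The mass defect is 59.4737288 − 58.91838 = 0.5553488 u.
Converting to energy: 0.5553488 u × 931.49 MeV/u = 517.302 MeV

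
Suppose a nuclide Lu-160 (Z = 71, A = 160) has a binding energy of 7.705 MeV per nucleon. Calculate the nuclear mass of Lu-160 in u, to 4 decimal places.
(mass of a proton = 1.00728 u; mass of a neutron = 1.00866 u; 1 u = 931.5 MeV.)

Total binding energy = 160 × 7.705 = 1232.800 MeV
Mass defect = 1232.800 MeV / (931.5 MeV/u) = 1.323457 u
Constituent mass = 71(1.00728) + 89(1.00866) = 161.28762 u
Nuclear mass = 161.28762 − 1.323457 = 159.964163 u ≈ 159.9642 u (to 4 decimal places)

159.9642 u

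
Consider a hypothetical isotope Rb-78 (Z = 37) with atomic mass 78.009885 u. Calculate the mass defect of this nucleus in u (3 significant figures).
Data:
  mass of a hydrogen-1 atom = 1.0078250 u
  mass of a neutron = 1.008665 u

With 37 protons and 41 neutrons (A = 78):
Mass of separated nucleons = 37(1.0078250) + 41(1.008665) = 37.2895250 + 41.355265 = 78.6447900 u
Mass defect Δm = 78.6447900 − 78.009885 = 0.6349050 u

0.635 u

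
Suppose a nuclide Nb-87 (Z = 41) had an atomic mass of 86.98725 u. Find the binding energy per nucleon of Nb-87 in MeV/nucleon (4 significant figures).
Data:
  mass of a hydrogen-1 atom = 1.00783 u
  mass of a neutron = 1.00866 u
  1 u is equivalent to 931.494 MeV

With 41 protons and 46 neutrons (A = 87):
Σm = 41·m(¹H) + 46·m_n = 41.32103 + 46.39836 = 87.71939 u
The mass defect is 87.71939 − 86.98725 = 0.73214 u.
Binding energy = Δm·c² = 0.73214 × 931.494 MeV/u = 681.984 MeV
Dividing by A = 87 gives 7.839 MeV per nucleon.

7.839 MeV/nucleon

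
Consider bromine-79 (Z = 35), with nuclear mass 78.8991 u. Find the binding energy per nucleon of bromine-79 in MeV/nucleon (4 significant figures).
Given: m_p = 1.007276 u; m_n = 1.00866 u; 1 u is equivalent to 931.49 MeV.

8.685 MeV/nucleon

Total constituent mass: 35 × 1.007276 + 44 × 1.00866 = 79.635700 u
Mass defect Δm = 79.635700 − 78.8991 = 0.736600 u
Binding energy = Δm·c² = 0.736600 × 931.49 MeV/u = 686.136 MeV
Dividing by A = 79 gives 8.685 MeV per nucleon.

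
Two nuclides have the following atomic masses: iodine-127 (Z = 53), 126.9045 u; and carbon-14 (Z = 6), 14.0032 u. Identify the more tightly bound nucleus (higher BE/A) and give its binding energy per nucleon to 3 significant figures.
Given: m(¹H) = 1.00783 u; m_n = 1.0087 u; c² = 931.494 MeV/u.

iodine-127; 8.47 MeV/nucleon

iodine-127: Σm = 53(1.00783) + 74(1.0087) = 128.05879 u; Δm = 1.15429 u; E_B = 1075.2 MeV; E_B/A = 8.466 MeV
carbon-14: Σm = 6(1.00783) + 8(1.0087) = 14.11658 u; Δm = 0.11338 u; E_B = 105.61 MeV; E_B/A = 7.544 MeV
iodine-127 has the higher binding energy per nucleon, so it is the more tightly bound nucleus.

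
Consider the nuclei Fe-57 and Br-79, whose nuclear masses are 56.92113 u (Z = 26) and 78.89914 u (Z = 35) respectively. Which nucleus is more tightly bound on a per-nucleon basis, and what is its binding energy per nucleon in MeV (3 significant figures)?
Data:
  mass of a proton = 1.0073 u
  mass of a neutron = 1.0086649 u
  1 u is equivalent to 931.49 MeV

Fe-57: Σm = 26(1.0073) + 31(1.0086649) = 57.4584119 u; Δm = 0.5372819 u; E_B = 500.47 MeV; E_B/A = 8.780 MeV
Br-79: Σm = 35(1.0073) + 44(1.0086649) = 79.6367556 u; Δm = 0.7376156 u; E_B = 687.08 MeV; E_B/A = 8.697 MeV
Fe-57 has the higher binding energy per nucleon, so it is the more tightly bound nucleus.

Fe-57; 8.78 MeV/nucleon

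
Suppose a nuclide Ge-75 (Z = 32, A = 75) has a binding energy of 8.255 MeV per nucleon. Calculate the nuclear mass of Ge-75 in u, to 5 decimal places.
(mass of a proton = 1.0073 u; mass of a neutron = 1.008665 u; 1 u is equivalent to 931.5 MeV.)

74.94154 u

Total binding energy = 75 × 8.255 = 619.125 MeV
Mass defect = 619.125 MeV / (931.5 MeV/u) = 0.6646538 u
Constituent mass = 32(1.0073) + 43(1.008665) = 75.606195 u
Nuclear mass = 75.606195 − 0.6646538 = 74.9415412 u ≈ 74.94154 u (to 5 decimal places)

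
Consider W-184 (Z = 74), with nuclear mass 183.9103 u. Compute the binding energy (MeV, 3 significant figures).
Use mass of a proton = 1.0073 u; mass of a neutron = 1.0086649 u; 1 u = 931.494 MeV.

The nucleus contains 74 protons and 184 − 74 = 110 neutrons.
Σm = 74·m_p + 110·m_n = 74.5402 + 110.9531390 = 185.4933390 u
Δm = 185.4933390 − 183.9103 = 1.5830390 u
Binding energy = Δm·c² = 1.5830390 × 931.494 MeV/u = 1474.59 MeV

1470 MeV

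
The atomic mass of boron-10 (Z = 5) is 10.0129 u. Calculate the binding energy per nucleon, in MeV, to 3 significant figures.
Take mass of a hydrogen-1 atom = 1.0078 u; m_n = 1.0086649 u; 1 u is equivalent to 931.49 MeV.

Z = 5, so N = A − Z = 10 − 5 = 5.
Mass of separated nucleons = 5(1.0078) + 5(1.0086649) = 5.0390 + 5.0433245 = 10.0823245 u
Δm = 10.0823245 − 10.0129 = 0.0694245 u
E_B = 0.0694245 × 931.49 = 64.6682 MeV
Dividing by A = 10 gives 6.467 MeV per nucleon.

6.47 MeV/nucleon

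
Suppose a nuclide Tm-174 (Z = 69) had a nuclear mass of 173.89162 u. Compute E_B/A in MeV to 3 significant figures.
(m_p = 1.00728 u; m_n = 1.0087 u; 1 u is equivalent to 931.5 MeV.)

With 69 protons and 105 neutrons (A = 174):
Total constituent mass: 69 × 1.00728 + 105 × 1.0087 = 175.41582 u
Δm = 175.41582 − 173.89162 = 1.52420 u
Converting to energy: 1.52420 u × 931.5 MeV/u = 1419.79 MeV
BE/A = 1419.79 MeV / 174 = 8.160 MeV/nucleon

8.16 MeV/nucleon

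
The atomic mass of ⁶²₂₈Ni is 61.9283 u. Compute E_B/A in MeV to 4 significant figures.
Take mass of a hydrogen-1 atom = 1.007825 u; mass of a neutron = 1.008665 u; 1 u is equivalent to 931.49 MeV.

8.795 MeV/nucleon

Total constituent mass: 28 × 1.007825 + 34 × 1.008665 = 62.513710 u
The mass defect is 62.513710 − 61.9283 = 0.585410 u.
Binding energy = Δm·c² = 0.585410 × 931.49 MeV/u = 545.304 MeV
BE/A = 545.304 MeV / 62 = 8.795 MeV/nucleon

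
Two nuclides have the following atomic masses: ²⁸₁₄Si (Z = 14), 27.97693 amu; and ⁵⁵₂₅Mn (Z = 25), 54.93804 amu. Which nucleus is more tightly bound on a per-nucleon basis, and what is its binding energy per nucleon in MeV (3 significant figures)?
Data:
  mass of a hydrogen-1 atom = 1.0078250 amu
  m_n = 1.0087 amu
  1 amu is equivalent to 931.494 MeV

²⁸₁₄Si: Σm = 14(1.0078250) + 14(1.0087) = 28.2313500 amu; Δm = 0.2544200 amu; E_B = 236.99 MeV; E_B/A = 8.464 MeV
⁵⁵₂₅Mn: Σm = 25(1.0078250) + 30(1.0087) = 55.4566250 amu; Δm = 0.5185850 amu; E_B = 483.06 MeV; E_B/A = 8.783 MeV
⁵⁵₂₅Mn has the higher binding energy per nucleon, so it is the more tightly bound nucleus.

⁵⁵₂₅Mn; 8.78 MeV/nucleon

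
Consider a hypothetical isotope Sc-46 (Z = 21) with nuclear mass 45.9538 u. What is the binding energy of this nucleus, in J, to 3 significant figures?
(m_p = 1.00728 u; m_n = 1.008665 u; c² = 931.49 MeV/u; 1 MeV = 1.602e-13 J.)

6.20e-11 J

With 21 protons and 25 neutrons (A = 46):
Total constituent mass: 21 × 1.00728 + 25 × 1.008665 = 46.369505 u
Mass defect Δm = 46.369505 − 45.9538 = 0.415705 u
E_B = 0.415705 × 931.49 = 387.225 MeV
In joules: 387.225 MeV × 1.602e-13 J/MeV = 6.2033e-11 J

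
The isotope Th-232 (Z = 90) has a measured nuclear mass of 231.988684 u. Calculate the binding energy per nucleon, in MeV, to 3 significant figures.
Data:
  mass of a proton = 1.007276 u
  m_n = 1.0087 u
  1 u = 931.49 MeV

The nucleus contains 90 protons and 232 − 90 = 142 neutrons.
Mass of separated nucleons = 90(1.007276) + 142(1.0087) = 90.654840 + 143.2354 = 233.890240 u
Mass defect Δm = 233.890240 − 231.988684 = 1.901556 u
Converting to energy: 1.901556 u × 931.49 MeV/u = 1771.28 MeV
Per nucleon: 1771.28 / 232 = 7.6348 MeV

7.63 MeV/nucleon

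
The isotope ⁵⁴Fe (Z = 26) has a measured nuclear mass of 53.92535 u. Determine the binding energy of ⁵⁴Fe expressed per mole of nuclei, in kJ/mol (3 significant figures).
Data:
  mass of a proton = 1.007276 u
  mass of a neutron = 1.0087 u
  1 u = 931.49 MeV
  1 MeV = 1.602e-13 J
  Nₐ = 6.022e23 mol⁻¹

Mass of separated nucleons = 26(1.007276) + 28(1.0087) = 26.189176 + 28.2436 = 54.432776 u
The mass defect is 54.432776 − 53.92535 = 0.507426 u.
Converting to energy: 0.507426 u × 931.49 MeV/u = 472.662 MeV
Per nucleus in joules: 472.662 MeV × 1.602e-13 J/MeV = 7.5720e-11 J
Per mole: 7.5720e-11 J × 6.022e23 mol⁻¹ = 4.5599e+13 J/mol

4.56e+10 kJ/mol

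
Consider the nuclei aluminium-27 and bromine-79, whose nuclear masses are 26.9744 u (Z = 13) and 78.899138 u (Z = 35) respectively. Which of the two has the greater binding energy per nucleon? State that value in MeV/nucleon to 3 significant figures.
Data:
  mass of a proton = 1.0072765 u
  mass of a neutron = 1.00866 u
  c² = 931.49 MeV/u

bromine-79; 8.69 MeV/nucleon

aluminium-27: Σm = 13(1.0072765) + 14(1.00866) = 27.2158345 u; Δm = 0.2414345 u; E_B = 224.89 MeV; E_B/A = 8.329 MeV
bromine-79: Σm = 35(1.0072765) + 44(1.00866) = 79.6357175 u; Δm = 0.7365795 u; E_B = 686.12 MeV; E_B/A = 8.685 MeV
bromine-79 has the higher binding energy per nucleon, so it is the more tightly bound nucleus.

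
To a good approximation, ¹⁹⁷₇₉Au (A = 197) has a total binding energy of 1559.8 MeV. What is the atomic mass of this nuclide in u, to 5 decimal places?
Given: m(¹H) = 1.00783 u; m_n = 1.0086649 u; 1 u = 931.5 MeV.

Mass defect = 1559.8 MeV / (931.5 MeV/u) = 1.6745035 u
Constituent mass = 79(1.00783) + 118(1.0086649) = 198.6410282 u
Atomic mass = 198.6410282 − 1.6745035 = 196.9665247 u ≈ 196.96652 u (to 5 decimal places)

196.96652 u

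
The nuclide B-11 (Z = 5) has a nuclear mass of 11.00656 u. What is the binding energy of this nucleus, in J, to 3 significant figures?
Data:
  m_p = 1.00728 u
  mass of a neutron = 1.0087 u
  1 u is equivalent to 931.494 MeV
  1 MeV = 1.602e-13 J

1.22e-11 J

With 5 protons and 6 neutrons (A = 11):
Σm = 5·m_p + 6·m_n = 5.03640 + 6.0522 = 11.08860 u
Δm = 11.08860 − 11.00656 = 0.08204 u
Binding energy = Δm·c² = 0.08204 × 931.494 MeV/u = 76.4198 MeV
In joules: 76.4198 MeV × 1.602e-13 J/MeV = 1.2242e-11 J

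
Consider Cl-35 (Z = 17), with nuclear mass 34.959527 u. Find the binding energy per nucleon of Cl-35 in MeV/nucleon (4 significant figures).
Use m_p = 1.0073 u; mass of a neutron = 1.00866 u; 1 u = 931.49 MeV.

8.529 MeV/nucleon

Total constituent mass: 17 × 1.0073 + 18 × 1.00866 = 35.27998 u
Mass defect Δm = 35.27998 − 34.959527 = 0.320453 u
E_B = 0.320453 × 931.49 = 298.499 MeV
Per nucleon: 298.499 / 35 = 8.529 MeV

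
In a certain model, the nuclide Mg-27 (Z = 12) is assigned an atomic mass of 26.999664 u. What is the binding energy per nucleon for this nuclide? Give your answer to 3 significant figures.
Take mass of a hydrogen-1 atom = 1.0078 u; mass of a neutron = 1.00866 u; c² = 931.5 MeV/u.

Σm = 12·m(¹H) + 15·m_n = 12.0936 + 15.12990 = 27.22350 u
Δm = 27.22350 − 26.999664 = 0.223836 u
Converting to energy: 0.223836 u × 931.5 MeV/u = 208.503 MeV
BE/A = 208.503 MeV / 27 = 7.722 MeV/nucleon

7.72 MeV/nucleon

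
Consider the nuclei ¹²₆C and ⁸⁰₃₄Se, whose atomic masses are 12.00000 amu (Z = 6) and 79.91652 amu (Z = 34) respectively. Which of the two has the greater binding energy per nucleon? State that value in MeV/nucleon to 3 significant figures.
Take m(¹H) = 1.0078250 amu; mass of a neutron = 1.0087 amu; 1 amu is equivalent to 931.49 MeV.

¹²₆C: Σm = 6(1.0078250) + 6(1.0087) = 12.0991500 amu; Δm = 0.0991500 amu; E_B = 92.357 MeV; E_B/A = 7.696 MeV
⁸⁰₃₄Se: Σm = 34(1.0078250) + 46(1.0087) = 80.6662500 amu; Δm = 0.7497300 amu; E_B = 698.37 MeV; E_B/A = 8.730 MeV
⁸⁰₃₄Se has the higher binding energy per nucleon, so it is the more tightly bound nucleus.

⁸⁰₃₄Se; 8.73 MeV/nucleon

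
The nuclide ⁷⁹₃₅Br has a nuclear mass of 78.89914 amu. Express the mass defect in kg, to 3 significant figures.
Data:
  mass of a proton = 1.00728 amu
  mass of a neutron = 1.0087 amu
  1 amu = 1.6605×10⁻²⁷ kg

The nucleus contains 35 protons and 79 − 35 = 44 neutrons.
Σm = 35·m_p + 44·m_n = 35.25480 + 44.3828 = 79.63760 amu
Δm = 79.63760 − 78.89914 = 0.73846 amu
In SI units: 0.73846 amu × 1.6605×10⁻²⁷ kg/amu = 1.2262e-27 kg

1.23e-27 kg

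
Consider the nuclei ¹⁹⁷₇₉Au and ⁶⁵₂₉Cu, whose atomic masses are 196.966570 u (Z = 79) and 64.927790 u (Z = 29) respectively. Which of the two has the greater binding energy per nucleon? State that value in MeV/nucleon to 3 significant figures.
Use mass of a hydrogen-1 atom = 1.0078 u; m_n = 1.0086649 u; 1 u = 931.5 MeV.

⁶⁵₂₉Cu; 8.75 MeV/nucleon

¹⁹⁷₇₉Au: Σm = 79(1.0078) + 118(1.0086649) = 198.6386582 u; Δm = 1.6720882 u; E_B = 1557.55 MeV; E_B/A = 7.906 MeV
⁶⁵₂₉Cu: Σm = 29(1.0078) + 36(1.0086649) = 65.5381364 u; Δm = 0.6103464 u; E_B = 568.54 MeV; E_B/A = 8.747 MeV
⁶⁵₂₉Cu has the higher binding energy per nucleon, so it is the more tightly bound nucleus.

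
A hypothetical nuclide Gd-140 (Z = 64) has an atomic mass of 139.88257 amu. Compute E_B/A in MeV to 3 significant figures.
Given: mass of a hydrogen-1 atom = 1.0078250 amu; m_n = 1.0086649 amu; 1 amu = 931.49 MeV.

8.49 MeV/nucleon

With 64 protons and 76 neutrons (A = 140):
Total constituent mass: 64 × 1.0078250 + 76 × 1.0086649 = 141.1593324 amu
Mass defect Δm = 141.1593324 − 139.88257 = 1.2767624 amu
Converting to energy: 1.2767624 amu × 931.49 MeV/amu = 1189.29 MeV
BE/A = 1189.29 MeV / 140 = 8.4949 MeV/nucleon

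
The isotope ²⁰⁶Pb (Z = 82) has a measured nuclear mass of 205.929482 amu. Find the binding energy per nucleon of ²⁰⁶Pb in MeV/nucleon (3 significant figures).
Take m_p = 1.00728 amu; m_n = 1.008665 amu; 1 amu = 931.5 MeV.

Mass of separated nucleons = 82(1.00728) + 124(1.008665) = 82.59696 + 125.074460 = 207.671420 amu
The mass defect is 207.671420 − 205.929482 = 1.741938 amu.
E_B = 1.741938 × 931.5 = 1622.62 MeV
BE/A = 1622.62 MeV / 206 = 7.877 MeV/nucleon

7.88 MeV/nucleon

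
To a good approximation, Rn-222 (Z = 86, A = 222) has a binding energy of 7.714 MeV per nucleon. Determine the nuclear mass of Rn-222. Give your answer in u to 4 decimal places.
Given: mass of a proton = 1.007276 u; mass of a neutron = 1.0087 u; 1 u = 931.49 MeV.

221.9705 u

Total binding energy = 222 × 7.714 = 1712.508 MeV
Mass defect = 1712.508 MeV / (931.49 MeV/u) = 1.838461 u
Constituent mass = 86(1.007276) + 136(1.0087) = 223.808936 u
Nuclear mass = 223.808936 − 1.838461 = 221.970475 u ≈ 221.9705 u (to 4 decimal places)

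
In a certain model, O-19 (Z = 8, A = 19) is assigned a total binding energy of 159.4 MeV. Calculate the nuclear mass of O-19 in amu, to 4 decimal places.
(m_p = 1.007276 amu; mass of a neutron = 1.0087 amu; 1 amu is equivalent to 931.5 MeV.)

Mass defect = 159.4 MeV / (931.5 MeV/amu) = 0.171122 amu
Constituent mass = 8(1.007276) + 11(1.0087) = 19.153908 amu
Nuclear mass = 19.153908 − 0.171122 = 18.982786 amu ≈ 18.9828 amu (to 4 decimal places)

18.9828 amu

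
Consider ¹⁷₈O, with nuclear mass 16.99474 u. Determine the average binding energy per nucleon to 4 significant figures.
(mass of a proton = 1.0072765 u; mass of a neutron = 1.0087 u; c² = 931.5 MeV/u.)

7.768 MeV/nucleon

Z = 8, so N = A − Z = 17 − 8 = 9.
Σm = 8·m_p + 9·m_n = 8.0582120 + 9.0783 = 17.1365120 u
Mass defect Δm = 17.1365120 − 16.99474 = 0.1417720 u
Converting to energy: 0.1417720 u × 931.5 MeV/u = 132.061 MeV
BE/A = 132.061 MeV / 17 = 7.768 MeV/nucleon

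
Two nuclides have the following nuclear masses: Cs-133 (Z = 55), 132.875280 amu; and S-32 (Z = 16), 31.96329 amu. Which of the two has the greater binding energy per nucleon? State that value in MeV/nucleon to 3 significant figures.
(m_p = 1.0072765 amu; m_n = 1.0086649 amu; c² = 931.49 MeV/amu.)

Cs-133: Σm = 55(1.0072765) + 78(1.0086649) = 134.0760697 amu; Δm = 1.2007897 amu; E_B = 1118.5 MeV; E_B/A = 8.410 MeV
S-32: Σm = 16(1.0072765) + 16(1.0086649) = 32.2550624 amu; Δm = 0.2917724 amu; E_B = 271.78 MeV; E_B/A = 8.493 MeV
S-32 has the higher binding energy per nucleon, so it is the more tightly bound nucleus.

S-32; 8.49 MeV/nucleon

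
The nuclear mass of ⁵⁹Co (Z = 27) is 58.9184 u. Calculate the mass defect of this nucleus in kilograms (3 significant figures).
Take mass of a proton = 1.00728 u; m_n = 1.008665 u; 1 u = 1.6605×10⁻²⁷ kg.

Total constituent mass: 27 × 1.00728 + 32 × 1.008665 = 59.473840 u
Mass defect Δm = 59.473840 − 58.9184 = 0.555440 u
In SI units: 0.555440 u × 1.6605×10⁻²⁷ kg/u = 9.2231e-28 kg

9.22e-28 kg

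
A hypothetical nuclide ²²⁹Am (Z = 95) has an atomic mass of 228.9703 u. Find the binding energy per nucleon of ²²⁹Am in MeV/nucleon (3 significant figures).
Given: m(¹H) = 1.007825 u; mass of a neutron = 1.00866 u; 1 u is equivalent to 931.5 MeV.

7.86 MeV/nucleon

Total constituent mass: 95 × 1.007825 + 134 × 1.00866 = 230.903815 u
Δm = 230.903815 − 228.9703 = 1.933515 u
E_B = 1.933515 × 931.5 = 1801.07 MeV
Dividing by A = 229 gives 7.8649 MeV per nucleon.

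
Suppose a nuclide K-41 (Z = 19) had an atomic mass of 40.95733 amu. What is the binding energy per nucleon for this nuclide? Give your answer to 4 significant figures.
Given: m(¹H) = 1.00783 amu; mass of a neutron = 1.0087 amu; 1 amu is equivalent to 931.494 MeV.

8.698 MeV/nucleon

Z = 19, so N = A − Z = 41 − 19 = 22.
Σm = 19·m(¹H) + 22·m_n = 19.14877 + 22.1914 = 41.34017 amu
Δm = 41.34017 − 40.95733 = 0.38284 amu
Binding energy = Δm·c² = 0.38284 × 931.494 MeV/amu = 356.613 MeV
Dividing by A = 41 gives 8.698 MeV per nucleon.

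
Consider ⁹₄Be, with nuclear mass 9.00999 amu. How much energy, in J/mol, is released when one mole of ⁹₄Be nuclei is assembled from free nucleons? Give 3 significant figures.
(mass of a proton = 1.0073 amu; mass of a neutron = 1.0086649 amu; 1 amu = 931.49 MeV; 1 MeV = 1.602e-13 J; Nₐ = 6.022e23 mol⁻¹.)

5.62e+12 J/mol

Z = 4, so N = A − Z = 9 − 4 = 5.
Σm = 4·m_p + 5·m_n = 4.0292 + 5.0433245 = 9.0725245 amu
Mass defect Δm = 9.0725245 − 9.00999 = 0.0625345 amu
E_B = 0.0625345 × 931.49 = 58.2503 MeV
Per nucleus in joules: 58.2503 MeV × 1.602e-13 J/MeV = 9.3317e-12 J
Per mole: 9.3317e-12 J × 6.022e23 mol⁻¹ = 5.6195e+12 J/mol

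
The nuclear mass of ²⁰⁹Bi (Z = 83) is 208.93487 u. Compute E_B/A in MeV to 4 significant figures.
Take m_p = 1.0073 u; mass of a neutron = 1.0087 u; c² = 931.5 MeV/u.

7.876 MeV/nucleon

With 83 protons and 126 neutrons (A = 209):
Σm = 83·m_p + 126·m_n = 83.6059 + 127.0962 = 210.7021 u
Δm = 210.7021 − 208.93487 = 1.76723 u
E_B = 1.76723 × 931.5 = 1646.17 MeV
Dividing by A = 209 gives 7.876 MeV per nucleon.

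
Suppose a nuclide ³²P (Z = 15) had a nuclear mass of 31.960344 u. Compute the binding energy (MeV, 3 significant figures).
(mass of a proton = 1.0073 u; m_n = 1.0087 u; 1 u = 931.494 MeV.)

277 MeV

Mass of separated nucleons = 15(1.0073) + 17(1.0087) = 15.1095 + 17.1479 = 32.2574 u
Mass defect Δm = 32.2574 − 31.960344 = 0.297056 u
Converting to energy: 0.297056 u × 931.494 MeV/u = 276.706 MeV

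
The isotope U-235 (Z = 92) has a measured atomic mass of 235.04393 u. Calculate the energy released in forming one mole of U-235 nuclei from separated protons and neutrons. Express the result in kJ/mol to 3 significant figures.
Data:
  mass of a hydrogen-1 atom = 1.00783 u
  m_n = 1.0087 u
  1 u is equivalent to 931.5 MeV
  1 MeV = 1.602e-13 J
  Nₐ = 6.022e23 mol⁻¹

Σm = 92·m(¹H) + 143·m_n = 92.72036 + 144.2441 = 236.96446 u
The mass defect is 236.96446 − 235.04393 = 1.92053 u.
Converting to energy: 1.92053 u × 931.5 MeV/u = 1788.97 MeV
Per nucleus in joules: 1788.97 MeV × 1.602e-13 J/MeV = 2.8659e-10 J
Per mole: 2.8659e-10 J × 6.022e23 mol⁻¹ = 1.7258e+14 J/mol

1.73e+11 kJ/mol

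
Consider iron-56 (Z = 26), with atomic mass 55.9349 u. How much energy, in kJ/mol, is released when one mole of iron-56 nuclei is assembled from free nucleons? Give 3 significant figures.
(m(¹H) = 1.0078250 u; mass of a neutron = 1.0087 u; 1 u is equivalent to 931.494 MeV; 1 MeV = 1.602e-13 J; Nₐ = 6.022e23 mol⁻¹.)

4.76e+10 kJ/mol

Z = 26, so N = A − Z = 56 − 26 = 30.
Mass of separated nucleons = 26(1.0078250) + 30(1.0087) = 26.2034500 + 30.2610 = 56.4644500 u
Δm = 56.4644500 − 55.9349 = 0.5295500 u
Binding energy = Δm·c² = 0.5295500 × 931.494 MeV/u = 493.273 MeV
Per nucleus in joules: 493.273 MeV × 1.602e-13 J/MeV = 7.9022e-11 J
Per mole: 7.9022e-11 J × 6.022e23 mol⁻¹ = 4.7587e+13 J/mol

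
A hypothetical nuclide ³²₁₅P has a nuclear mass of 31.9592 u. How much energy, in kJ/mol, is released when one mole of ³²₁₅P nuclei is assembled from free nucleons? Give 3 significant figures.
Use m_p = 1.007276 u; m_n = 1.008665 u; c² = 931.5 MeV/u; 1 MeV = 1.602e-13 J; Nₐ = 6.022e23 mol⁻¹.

With 15 protons and 17 neutrons (A = 32):
Mass of separated nucleons = 15(1.007276) + 17(1.008665) = 15.109140 + 17.147305 = 32.256445 u
Δm = 32.256445 − 31.9592 = 0.297245 u
Binding energy = Δm·c² = 0.297245 × 931.5 MeV/u = 276.884 MeV
Per nucleus in joules: 276.884 MeV × 1.602e-13 J/MeV = 4.4357e-11 J
Per mole: 4.4357e-11 J × 6.022e23 mol⁻¹ = 2.6712e+13 J/mol

2.67e+10 kJ/mol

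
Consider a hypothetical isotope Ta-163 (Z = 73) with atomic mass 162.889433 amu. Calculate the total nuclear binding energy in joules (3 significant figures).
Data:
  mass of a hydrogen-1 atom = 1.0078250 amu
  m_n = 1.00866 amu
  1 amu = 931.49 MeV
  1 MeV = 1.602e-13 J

2.18e-10 J

With 73 protons and 90 neutrons (A = 163):
Σm = 73·m(¹H) + 90·m_n = 73.5712250 + 90.77940 = 164.3506250 amu
Mass defect Δm = 164.3506250 − 162.889433 = 1.4611920 amu
E_B = 1.4611920 × 931.49 = 1361.09 MeV
In joules: 1361.09 MeV × 1.602e-13 J/MeV = 2.1805e-10 J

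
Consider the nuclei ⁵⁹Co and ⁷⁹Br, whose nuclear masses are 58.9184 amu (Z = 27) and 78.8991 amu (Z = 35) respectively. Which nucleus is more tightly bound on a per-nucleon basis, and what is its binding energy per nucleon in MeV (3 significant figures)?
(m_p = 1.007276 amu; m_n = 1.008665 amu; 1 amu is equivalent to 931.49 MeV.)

⁵⁹Co; 8.77 MeV/nucleon

⁵⁹Co: Σm = 27(1.007276) + 32(1.008665) = 59.473732 amu; Δm = 0.555332 amu; E_B = 517.29 MeV; E_B/A = 8.768 MeV
⁷⁹Br: Σm = 35(1.007276) + 44(1.008665) = 79.635920 amu; Δm = 0.736820 amu; E_B = 686.34 MeV; E_B/A = 8.688 MeV
⁵⁹Co has the higher binding energy per nucleon, so it is the more tightly bound nucleus.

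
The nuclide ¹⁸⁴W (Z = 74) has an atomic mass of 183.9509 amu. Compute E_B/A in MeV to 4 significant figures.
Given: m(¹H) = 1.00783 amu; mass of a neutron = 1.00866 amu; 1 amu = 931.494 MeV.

8.004 MeV/nucleon

Mass of separated nucleons = 74(1.00783) + 110(1.00866) = 74.57942 + 110.95260 = 185.53202 amu
The mass defect is 185.53202 − 183.9509 = 1.58112 amu.
E_B = 1.58112 × 931.494 = 1472.80 MeV
Per nucleon: 1472.80 / 184 = 8.004 MeV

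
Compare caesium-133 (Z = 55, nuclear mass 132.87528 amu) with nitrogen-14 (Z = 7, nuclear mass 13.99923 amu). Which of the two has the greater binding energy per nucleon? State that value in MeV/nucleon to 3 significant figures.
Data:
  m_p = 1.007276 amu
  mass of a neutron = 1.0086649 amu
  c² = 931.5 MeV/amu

caesium-133; 8.41 MeV/nucleon

caesium-133: Σm = 55(1.007276) + 78(1.0086649) = 134.0760422 amu; Δm = 1.2007622 amu; E_B = 1118.5 MeV; E_B/A = 8.410 MeV
nitrogen-14: Σm = 7(1.007276) + 7(1.0086649) = 14.1115863 amu; Δm = 0.1123563 amu; E_B = 104.66 MeV; E_B/A = 7.476 MeV
caesium-133 has the higher binding energy per nucleon, so it is the more tightly bound nucleus.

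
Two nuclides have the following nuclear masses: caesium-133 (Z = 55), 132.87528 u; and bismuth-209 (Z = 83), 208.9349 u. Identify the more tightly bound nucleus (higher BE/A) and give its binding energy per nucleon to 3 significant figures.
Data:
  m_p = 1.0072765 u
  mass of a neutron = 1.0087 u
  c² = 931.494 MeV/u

caesium-133: Σm = 55(1.0072765) + 78(1.0087) = 134.0788075 u; Δm = 1.2035275 u; E_B = 1121.1 MeV; E_B/A = 8.429 MeV
bismuth-209: Σm = 83(1.0072765) + 126(1.0087) = 210.7001495 u; Δm = 1.7652495 u; E_B = 1644.32 MeV; E_B/A = 7.868 MeV
caesium-133 has the higher binding energy per nucleon, so it is the more tightly bound nucleus.

caesium-133; 8.43 MeV/nucleon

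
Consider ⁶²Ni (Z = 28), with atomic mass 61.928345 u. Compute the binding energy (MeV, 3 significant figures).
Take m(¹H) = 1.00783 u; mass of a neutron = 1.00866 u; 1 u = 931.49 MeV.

Mass of separated nucleons = 28(1.00783) + 34(1.00866) = 28.21924 + 34.29444 = 62.51368 u
Mass defect Δm = 62.51368 − 61.928345 = 0.585335 u
Binding energy = Δm·c² = 0.585335 × 931.49 MeV/u = 545.234 MeV

545 MeV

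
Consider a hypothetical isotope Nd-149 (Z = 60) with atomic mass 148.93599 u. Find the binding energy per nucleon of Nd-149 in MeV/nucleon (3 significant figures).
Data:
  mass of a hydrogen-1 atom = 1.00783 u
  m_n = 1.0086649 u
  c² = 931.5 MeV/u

The nucleus contains 60 protons and 149 − 60 = 89 neutrons.
Mass of separated nucleons = 60(1.00783) + 89(1.0086649) = 60.46980 + 89.7711761 = 150.2409761 u
The mass defect is 150.2409761 − 148.93599 = 1.3049861 u.
Binding energy = Δm·c² = 1.3049861 × 931.5 MeV/u = 1215.59 MeV
Dividing by A = 149 gives 8.158 MeV per nucleon.

8.16 MeV/nucleon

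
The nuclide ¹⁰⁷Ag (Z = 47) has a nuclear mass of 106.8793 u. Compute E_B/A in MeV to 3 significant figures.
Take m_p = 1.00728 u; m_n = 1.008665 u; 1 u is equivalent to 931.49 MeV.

With 47 protons and 60 neutrons (A = 107):
Total constituent mass: 47 × 1.00728 + 60 × 1.008665 = 107.862060 u
The mass defect is 107.862060 − 106.8793 = 0.982760 u.
Converting to energy: 0.982760 u × 931.49 MeV/u = 915.431 MeV
Per nucleon: 915.431 / 107 = 8.555 MeV

8.56 MeV/nucleon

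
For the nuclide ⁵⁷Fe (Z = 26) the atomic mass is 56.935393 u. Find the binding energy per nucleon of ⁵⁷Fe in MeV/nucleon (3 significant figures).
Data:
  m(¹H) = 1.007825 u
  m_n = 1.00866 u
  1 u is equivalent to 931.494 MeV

8.77 MeV/nucleon

With 26 protons and 31 neutrons (A = 57):
Mass of separated nucleons = 26(1.007825) + 31(1.00866) = 26.203450 + 31.26846 = 57.471910 u
Δm = 57.471910 − 56.935393 = 0.536517 u
E_B = 0.536517 × 931.494 = 499.762 MeV
Per nucleon: 499.762 / 57 = 8.768 MeV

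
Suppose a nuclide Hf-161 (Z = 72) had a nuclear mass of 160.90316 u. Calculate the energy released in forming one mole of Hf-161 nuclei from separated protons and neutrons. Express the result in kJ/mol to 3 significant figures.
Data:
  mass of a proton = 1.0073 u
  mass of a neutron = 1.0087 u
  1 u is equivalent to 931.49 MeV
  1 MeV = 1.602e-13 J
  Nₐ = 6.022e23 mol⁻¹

Total constituent mass: 72 × 1.0073 + 89 × 1.0087 = 162.2999 u
Δm = 162.2999 − 160.90316 = 1.39674 u
Converting to energy: 1.39674 u × 931.49 MeV/u = 1301.05 MeV
Per nucleus in joules: 1301.05 MeV × 1.602e-13 J/MeV = 2.0843e-10 J
Per mole: 2.0843e-10 J × 6.022e23 mol⁻¹ = 1.2552e+14 J/mol

1.26e+11 kJ/mol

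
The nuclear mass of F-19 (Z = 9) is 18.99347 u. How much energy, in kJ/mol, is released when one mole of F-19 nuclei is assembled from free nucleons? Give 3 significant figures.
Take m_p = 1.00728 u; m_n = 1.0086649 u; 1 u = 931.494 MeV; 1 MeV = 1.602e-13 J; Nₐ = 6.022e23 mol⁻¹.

Σm = 9·m_p + 10·m_n = 9.06552 + 10.0866490 = 19.1521690 u
Mass defect Δm = 19.1521690 − 18.99347 = 0.1586990 u
E_B = 0.1586990 × 931.494 = 147.827 MeV
Per nucleus in joules: 147.827 MeV × 1.602e-13 J/MeV = 2.3682e-11 J
Per mole: 2.3682e-11 J × 6.022e23 mol⁻¹ = 1.4261e+13 J/mol

1.43e+10 kJ/mol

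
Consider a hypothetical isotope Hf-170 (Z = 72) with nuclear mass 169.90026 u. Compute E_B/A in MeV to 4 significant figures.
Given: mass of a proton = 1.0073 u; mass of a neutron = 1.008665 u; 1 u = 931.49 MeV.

8.079 MeV/nucleon

With 72 protons and 98 neutrons (A = 170):
Mass of separated nucleons = 72(1.0073) + 98(1.008665) = 72.5256 + 98.849170 = 171.374770 u
Δm = 171.374770 − 169.90026 = 1.474510 u
Binding energy = Δm·c² = 1.474510 × 931.49 MeV/u = 1373.49 MeV
Per nucleon: 1373.49 / 170 = 8.079 MeV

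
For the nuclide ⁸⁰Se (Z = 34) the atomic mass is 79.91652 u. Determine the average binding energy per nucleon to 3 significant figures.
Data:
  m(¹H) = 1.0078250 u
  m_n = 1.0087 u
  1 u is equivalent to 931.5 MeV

The nucleus contains 34 protons and 80 − 34 = 46 neutrons.
Mass of separated nucleons = 34(1.0078250) + 46(1.0087) = 34.2660500 + 46.4002 = 80.6662500 u
The mass defect is 80.6662500 − 79.91652 = 0.7497300 u.
E_B = 0.7497300 × 931.5 = 698.373 MeV
BE/A = 698.373 MeV / 80 = 8.730 MeV/nucleon

8.73 MeV/nucleon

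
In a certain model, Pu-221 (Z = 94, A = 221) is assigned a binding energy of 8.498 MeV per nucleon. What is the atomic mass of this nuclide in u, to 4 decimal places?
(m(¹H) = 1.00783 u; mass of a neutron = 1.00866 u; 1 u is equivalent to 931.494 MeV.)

220.8197 u

Total binding energy = 221 × 8.498 = 1878.058 MeV
Mass defect = 1878.058 MeV / (931.494 MeV/u) = 2.016178 u
Constituent mass = 94(1.00783) + 127(1.00866) = 222.83584 u
Atomic mass = 222.83584 − 2.016178 = 220.819662 u ≈ 220.8197 u (to 4 decimal places)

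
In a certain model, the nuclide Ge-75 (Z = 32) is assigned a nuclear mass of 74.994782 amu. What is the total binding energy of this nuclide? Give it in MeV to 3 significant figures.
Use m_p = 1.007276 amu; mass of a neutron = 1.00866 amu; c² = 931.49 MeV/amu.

Z = 32, so N = A − Z = 75 − 32 = 43.
Total constituent mass: 32 × 1.007276 + 43 × 1.00866 = 75.605212 amu
The mass defect is 75.605212 − 74.994782 = 0.610430 amu.
Converting to energy: 0.610430 amu × 931.49 MeV/amu = 568.609 MeV

569 MeV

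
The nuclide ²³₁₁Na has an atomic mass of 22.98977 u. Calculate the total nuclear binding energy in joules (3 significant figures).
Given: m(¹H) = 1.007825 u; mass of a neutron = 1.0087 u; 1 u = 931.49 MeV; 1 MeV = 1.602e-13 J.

With 11 protons and 12 neutrons (A = 23):
Σm = 11·m(¹H) + 12·m_n = 11.086075 + 12.1044 = 23.190475 u
Mass defect Δm = 23.190475 − 22.98977 = 0.200705 u
E_B = 0.200705 × 931.49 = 186.955 MeV
In joules: 186.955 MeV × 1.602e-13 J/MeV = 2.9950e-11 J

3.00e-11 J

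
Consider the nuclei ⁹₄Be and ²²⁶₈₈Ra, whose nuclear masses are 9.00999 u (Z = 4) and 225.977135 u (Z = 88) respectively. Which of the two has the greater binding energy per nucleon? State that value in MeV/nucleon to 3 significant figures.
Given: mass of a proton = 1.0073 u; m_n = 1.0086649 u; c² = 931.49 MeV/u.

²²⁶₈₈Ra; 7.67 MeV/nucleon

⁹₄Be: Σm = 4(1.0073) + 5(1.0086649) = 9.0725245 u; Δm = 0.0625345 u; E_B = 58.250 MeV; E_B/A = 6.472 MeV
²²⁶₈₈Ra: Σm = 88(1.0073) + 138(1.0086649) = 227.8381562 u; Δm = 1.8610212 u; E_B = 1733.5 MeV; E_B/A = 7.670 MeV
²²⁶₈₈Ra has the higher binding energy per nucleon, so it is the more tightly bound nucleus.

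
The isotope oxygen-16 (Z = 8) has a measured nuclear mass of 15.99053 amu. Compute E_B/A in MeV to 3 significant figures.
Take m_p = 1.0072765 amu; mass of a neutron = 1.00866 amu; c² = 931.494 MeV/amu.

Σm = 8·m_p + 8·m_n = 8.0582120 + 8.06928 = 16.1274920 amu
The mass defect is 16.1274920 − 15.99053 = 0.1369620 amu.
Binding energy = Δm·c² = 0.1369620 × 931.494 MeV/amu = 127.579 MeV
Dividing by A = 16 gives 7.974 MeV per nucleon.

7.97 MeV/nucleon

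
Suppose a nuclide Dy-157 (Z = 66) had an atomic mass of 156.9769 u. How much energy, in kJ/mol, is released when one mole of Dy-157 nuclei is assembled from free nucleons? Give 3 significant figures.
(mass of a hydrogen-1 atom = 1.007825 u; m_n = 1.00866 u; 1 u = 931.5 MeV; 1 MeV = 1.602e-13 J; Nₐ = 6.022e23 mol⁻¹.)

1.19e+11 kJ/mol

Z = 66, so N = A − Z = 157 − 66 = 91.
Σm = 66·m(¹H) + 91·m_n = 66.516450 + 91.78806 = 158.304510 u
The mass defect is 158.304510 − 156.9769 = 1.327610 u.
Converting to energy: 1.327610 u × 931.5 MeV/u = 1236.67 MeV
Per nucleus in joules: 1236.67 MeV × 1.602e-13 J/MeV = 1.9811e-10 J
Per mole: 1.9811e-10 J × 6.022e23 mol⁻¹ = 1.1930e+14 J/mol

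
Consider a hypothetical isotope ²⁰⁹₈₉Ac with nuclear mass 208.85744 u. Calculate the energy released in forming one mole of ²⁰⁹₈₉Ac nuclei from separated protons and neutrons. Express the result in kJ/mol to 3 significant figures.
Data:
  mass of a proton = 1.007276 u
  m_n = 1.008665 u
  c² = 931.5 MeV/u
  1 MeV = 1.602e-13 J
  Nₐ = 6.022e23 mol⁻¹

1.64e+11 kJ/mol

Z = 89, so N = A − Z = 209 − 89 = 120.
Σm = 89·m_p + 120·m_n = 89.647564 + 121.039800 = 210.687364 u
Mass defect Δm = 210.687364 − 208.85744 = 1.829924 u
Binding energy = Δm·c² = 1.829924 × 931.5 MeV/u = 1704.57 MeV
Per nucleus in joules: 1704.57 MeV × 1.602e-13 J/MeV = 2.7307e-10 J
Per mole: 2.7307e-10 J × 6.022e23 mol⁻¹ = 1.6444e+14 J/mol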